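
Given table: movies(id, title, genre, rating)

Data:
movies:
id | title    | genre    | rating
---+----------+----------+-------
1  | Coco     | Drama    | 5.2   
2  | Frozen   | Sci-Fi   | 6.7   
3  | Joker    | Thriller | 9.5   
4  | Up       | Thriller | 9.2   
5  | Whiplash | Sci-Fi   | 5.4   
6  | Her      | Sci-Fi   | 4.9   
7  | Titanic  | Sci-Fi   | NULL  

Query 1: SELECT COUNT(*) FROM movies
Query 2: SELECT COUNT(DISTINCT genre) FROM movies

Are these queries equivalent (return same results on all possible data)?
No, not equivalent

Query 1 returns: [(7,)]
Query 2 returns: [(3,)]

Reason: COUNT(*) counts rows, COUNT(DISTINCT genre) counts unique genres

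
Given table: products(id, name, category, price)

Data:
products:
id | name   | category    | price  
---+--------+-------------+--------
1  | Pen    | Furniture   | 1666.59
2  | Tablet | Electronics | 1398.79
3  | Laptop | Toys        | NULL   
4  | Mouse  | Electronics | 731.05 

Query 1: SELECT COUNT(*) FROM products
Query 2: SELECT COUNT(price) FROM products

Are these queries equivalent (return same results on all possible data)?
No, not equivalent

Query 1 returns: [(4,)]
Query 2 returns: [(3,)]

Reason: COUNT(*) includes NULLs, COUNT(column) excludes them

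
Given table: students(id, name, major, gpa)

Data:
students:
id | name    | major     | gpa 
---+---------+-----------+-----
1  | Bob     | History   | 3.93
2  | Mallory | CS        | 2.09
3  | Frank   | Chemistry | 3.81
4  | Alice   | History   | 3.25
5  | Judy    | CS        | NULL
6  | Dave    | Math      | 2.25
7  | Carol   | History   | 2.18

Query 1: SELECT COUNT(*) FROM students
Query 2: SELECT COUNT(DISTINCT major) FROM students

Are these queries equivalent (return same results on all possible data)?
No, not equivalent

Query 1 returns: [(7,)]
Query 2 returns: [(4,)]

Reason: COUNT(*) counts rows, COUNT(DISTINCT major) counts unique majors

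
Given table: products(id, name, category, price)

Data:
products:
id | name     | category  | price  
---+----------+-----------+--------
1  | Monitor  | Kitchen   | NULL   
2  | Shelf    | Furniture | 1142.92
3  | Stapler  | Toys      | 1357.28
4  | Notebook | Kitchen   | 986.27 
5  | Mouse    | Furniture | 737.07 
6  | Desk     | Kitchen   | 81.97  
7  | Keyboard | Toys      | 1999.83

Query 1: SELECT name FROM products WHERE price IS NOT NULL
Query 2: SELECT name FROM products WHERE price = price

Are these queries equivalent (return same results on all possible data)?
Yes, equivalent

Both queries return: [('Desk',), ('Keyboard',), ('Mouse',), ('Notebook',), ('Shelf',), ('Stapler',)]

Reason: IS NOT NULL vs self-equality (both exclude NULLs)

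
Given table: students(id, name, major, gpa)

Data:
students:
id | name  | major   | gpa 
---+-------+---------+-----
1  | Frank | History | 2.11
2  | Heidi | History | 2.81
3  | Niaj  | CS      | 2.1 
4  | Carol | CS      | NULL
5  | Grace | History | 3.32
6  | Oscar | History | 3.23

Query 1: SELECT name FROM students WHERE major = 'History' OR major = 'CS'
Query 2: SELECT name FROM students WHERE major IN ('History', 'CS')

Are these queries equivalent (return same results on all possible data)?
Yes, equivalent

Both queries return: [('Carol',), ('Frank',), ('Grace',), ('Heidi',), ('Niaj',), ('Oscar',)]

Reason: OR vs IN are equivalent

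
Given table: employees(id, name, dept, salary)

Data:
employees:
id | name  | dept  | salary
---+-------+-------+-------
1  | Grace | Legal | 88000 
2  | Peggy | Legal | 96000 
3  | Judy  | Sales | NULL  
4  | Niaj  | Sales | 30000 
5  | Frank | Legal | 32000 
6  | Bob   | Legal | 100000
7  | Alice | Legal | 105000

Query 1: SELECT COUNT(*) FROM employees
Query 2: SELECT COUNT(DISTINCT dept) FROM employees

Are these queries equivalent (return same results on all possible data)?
No, not equivalent

Query 1 returns: [(7,)]
Query 2 returns: [(2,)]

Reason: COUNT(*) counts rows, COUNT(DISTINCT dept) counts unique depts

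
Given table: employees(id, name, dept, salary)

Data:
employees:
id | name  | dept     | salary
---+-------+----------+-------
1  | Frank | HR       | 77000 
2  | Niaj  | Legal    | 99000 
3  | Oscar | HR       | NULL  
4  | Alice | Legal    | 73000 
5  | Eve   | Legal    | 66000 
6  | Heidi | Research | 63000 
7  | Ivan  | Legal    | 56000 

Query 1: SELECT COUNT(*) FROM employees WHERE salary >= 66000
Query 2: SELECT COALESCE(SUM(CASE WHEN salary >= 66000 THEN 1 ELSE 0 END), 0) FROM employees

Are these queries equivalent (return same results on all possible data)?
Yes, equivalent

Both queries return: [(4,)]

Reason: COUNT with WHERE vs conditional SUM (COALESCE handles empty-table NULL)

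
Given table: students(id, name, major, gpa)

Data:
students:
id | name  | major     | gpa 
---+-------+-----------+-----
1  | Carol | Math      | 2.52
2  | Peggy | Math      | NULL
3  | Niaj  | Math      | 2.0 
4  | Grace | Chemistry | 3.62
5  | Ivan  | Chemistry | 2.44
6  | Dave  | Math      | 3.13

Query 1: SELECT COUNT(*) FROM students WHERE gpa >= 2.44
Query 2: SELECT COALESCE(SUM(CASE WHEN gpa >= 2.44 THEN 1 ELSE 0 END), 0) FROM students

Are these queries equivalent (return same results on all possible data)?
Yes, equivalent

Both queries return: [(4,)]

Reason: COUNT with WHERE vs conditional SUM (COALESCE handles empty-table NULL)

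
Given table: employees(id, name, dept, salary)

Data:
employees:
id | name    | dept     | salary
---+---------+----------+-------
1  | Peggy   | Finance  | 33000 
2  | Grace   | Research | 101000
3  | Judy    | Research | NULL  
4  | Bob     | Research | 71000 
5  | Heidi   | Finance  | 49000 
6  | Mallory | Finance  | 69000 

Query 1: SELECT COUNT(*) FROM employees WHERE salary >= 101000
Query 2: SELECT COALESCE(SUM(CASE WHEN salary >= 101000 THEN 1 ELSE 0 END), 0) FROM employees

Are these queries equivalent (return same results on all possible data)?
Yes, equivalent

Both queries return: [(1,)]

Reason: COUNT with WHERE vs conditional SUM (COALESCE handles empty-table NULL)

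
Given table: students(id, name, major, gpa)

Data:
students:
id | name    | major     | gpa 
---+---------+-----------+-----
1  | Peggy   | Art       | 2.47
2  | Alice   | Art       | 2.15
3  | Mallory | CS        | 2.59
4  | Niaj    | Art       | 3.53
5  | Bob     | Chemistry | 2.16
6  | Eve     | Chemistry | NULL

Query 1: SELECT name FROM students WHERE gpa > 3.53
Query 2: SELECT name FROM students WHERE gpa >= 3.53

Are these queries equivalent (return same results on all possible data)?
No, not equivalent

Query 1 returns: []
Query 2 returns: [('Niaj',)]

Reason: > vs >= gives different results when gpa = 3.53 exists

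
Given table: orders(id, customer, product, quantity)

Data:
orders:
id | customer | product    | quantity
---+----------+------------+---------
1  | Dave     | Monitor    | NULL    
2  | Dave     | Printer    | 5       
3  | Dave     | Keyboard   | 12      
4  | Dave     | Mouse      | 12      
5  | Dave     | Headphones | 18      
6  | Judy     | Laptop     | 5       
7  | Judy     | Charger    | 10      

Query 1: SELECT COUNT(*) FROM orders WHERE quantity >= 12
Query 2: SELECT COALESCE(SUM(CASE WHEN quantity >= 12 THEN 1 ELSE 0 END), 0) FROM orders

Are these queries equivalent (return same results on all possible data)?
Yes, equivalent

Both queries return: [(3,)]

Reason: COUNT with WHERE vs conditional SUM (COALESCE handles empty-table NULL)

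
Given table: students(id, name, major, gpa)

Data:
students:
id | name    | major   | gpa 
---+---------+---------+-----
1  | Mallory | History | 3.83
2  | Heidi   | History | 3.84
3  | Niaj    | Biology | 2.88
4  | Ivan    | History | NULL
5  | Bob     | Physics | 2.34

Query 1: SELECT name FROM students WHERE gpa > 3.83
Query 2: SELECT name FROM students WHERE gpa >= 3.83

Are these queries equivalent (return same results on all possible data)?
No, not equivalent

Query 1 returns: [('Heidi',)]
Query 2 returns: [('Mallory',), ('Heidi',)]

Reason: > vs >= gives different results when gpa = 3.83 exists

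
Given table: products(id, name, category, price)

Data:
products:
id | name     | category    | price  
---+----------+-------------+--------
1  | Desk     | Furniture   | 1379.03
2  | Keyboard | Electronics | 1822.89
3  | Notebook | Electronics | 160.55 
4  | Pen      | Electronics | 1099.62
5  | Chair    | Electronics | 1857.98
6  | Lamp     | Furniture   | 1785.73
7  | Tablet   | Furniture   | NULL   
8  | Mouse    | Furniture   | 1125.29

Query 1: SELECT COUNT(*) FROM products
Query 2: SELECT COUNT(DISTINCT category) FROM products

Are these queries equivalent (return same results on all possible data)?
No, not equivalent

Query 1 returns: [(8,)]
Query 2 returns: [(2,)]

Reason: COUNT(*) counts rows, COUNT(DISTINCT category) counts unique categorys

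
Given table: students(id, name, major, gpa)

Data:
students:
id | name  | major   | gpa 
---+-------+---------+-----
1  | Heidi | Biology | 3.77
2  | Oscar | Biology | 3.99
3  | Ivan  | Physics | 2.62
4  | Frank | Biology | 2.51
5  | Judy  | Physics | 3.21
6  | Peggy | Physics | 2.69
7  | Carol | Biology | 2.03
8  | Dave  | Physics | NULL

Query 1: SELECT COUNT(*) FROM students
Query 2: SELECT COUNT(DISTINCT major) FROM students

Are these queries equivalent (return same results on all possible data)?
No, not equivalent

Query 1 returns: [(8,)]
Query 2 returns: [(2,)]

Reason: COUNT(*) counts rows, COUNT(DISTINCT major) counts unique majors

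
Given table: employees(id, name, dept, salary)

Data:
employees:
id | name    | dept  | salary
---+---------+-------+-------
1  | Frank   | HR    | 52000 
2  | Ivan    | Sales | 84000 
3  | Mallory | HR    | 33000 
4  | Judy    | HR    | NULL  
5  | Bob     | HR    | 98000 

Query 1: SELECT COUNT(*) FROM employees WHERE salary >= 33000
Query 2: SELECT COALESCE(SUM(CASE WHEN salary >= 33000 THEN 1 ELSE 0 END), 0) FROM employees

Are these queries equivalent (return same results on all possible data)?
Yes, equivalent

Both queries return: [(4,)]

Reason: COUNT with WHERE vs conditional SUM (COALESCE handles empty-table NULL)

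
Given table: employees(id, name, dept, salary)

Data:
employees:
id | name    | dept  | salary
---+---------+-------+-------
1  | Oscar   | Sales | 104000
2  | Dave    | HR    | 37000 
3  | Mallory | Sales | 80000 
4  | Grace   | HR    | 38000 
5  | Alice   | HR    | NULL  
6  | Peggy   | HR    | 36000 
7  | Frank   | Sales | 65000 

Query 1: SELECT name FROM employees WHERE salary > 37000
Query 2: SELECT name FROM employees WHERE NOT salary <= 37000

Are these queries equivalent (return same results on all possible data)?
Yes, equivalent

Both queries return: [('Frank',), ('Grace',), ('Mallory',), ('Oscar',)]

Reason: Both filter salary > 37000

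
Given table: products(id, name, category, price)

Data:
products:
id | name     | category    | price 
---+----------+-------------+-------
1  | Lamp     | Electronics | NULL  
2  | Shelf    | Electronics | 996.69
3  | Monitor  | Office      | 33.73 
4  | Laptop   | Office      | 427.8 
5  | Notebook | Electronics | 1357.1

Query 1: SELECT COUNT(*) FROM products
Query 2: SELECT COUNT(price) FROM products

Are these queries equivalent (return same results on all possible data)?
No, not equivalent

Query 1 returns: [(5,)]
Query 2 returns: [(4,)]

Reason: COUNT(*) includes NULLs, COUNT(column) excludes them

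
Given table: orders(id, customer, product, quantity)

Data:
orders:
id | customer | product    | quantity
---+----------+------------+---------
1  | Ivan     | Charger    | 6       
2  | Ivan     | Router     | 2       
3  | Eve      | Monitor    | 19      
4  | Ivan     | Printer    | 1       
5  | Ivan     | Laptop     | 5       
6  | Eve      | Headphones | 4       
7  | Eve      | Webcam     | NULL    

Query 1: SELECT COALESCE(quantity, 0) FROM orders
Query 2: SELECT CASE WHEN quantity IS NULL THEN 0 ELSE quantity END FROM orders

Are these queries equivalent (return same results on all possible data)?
Yes, equivalent

Both queries return: [(0,), (1,), (2,), (4,), (5,), (6,), (19,)]

Reason: COALESCE vs CASE for NULL handling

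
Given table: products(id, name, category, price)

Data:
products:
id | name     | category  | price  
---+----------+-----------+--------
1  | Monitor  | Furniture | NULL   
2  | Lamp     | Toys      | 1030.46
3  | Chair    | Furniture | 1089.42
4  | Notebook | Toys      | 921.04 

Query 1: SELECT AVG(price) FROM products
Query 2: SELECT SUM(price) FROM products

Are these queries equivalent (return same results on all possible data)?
No, not equivalent

Query 1 returns: [(1013.64,)]
Query 2 returns: [(3040.92,)]

Reason: AVG vs SUM give different aggregate values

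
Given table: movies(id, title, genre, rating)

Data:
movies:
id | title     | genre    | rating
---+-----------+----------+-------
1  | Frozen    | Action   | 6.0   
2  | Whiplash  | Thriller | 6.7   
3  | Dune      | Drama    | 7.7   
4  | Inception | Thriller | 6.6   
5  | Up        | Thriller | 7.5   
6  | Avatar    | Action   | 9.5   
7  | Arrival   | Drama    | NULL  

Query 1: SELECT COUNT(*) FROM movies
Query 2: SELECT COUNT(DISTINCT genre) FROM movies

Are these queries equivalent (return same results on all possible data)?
No, not equivalent

Query 1 returns: [(7,)]
Query 2 returns: [(3,)]

Reason: COUNT(*) counts rows, COUNT(DISTINCT genre) counts unique genres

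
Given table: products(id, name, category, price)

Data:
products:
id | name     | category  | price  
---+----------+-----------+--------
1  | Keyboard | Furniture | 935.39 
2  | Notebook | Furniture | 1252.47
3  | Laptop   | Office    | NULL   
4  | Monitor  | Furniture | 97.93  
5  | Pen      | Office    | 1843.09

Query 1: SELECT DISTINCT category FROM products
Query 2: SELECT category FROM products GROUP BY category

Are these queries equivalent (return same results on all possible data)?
Yes, equivalent

Both queries return: [('Furniture',), ('Office',)]

Reason: Both get unique categorys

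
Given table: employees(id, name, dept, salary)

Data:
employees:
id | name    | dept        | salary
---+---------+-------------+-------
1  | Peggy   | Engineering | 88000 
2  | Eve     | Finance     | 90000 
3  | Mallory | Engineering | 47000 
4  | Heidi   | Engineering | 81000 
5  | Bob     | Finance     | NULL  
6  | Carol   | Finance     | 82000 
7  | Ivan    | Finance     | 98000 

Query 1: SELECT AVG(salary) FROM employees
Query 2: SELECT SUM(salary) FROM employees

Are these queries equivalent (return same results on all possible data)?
No, not equivalent

Query 1 returns: [(81000.0,)]
Query 2 returns: [(486000,)]

Reason: AVG vs SUM give different aggregate values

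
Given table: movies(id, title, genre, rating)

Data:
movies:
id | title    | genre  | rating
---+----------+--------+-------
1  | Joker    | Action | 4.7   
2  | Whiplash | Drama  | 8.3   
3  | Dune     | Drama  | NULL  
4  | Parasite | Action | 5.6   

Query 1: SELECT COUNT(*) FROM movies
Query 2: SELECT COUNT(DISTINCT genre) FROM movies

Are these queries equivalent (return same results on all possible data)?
No, not equivalent

Query 1 returns: [(4,)]
Query 2 returns: [(2,)]

Reason: COUNT(*) counts rows, COUNT(DISTINCT genre) counts unique genres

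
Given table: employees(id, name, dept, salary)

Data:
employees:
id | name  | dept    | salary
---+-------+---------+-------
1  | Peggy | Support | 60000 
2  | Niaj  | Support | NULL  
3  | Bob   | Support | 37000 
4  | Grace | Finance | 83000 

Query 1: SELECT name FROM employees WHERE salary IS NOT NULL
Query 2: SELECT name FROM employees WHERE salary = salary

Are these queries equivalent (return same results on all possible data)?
Yes, equivalent

Both queries return: [('Bob',), ('Grace',), ('Peggy',)]

Reason: IS NOT NULL vs self-equality (both exclude NULLs)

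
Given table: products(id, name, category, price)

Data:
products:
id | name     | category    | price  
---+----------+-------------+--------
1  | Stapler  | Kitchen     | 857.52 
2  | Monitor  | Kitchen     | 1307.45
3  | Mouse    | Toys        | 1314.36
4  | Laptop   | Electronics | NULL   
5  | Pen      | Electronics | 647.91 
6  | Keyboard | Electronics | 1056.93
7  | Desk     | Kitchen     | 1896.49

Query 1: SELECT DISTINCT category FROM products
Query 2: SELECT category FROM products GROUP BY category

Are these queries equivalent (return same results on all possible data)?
Yes, equivalent

Both queries return: [('Electronics',), ('Kitchen',), ('Toys',)]

Reason: Both get unique categorys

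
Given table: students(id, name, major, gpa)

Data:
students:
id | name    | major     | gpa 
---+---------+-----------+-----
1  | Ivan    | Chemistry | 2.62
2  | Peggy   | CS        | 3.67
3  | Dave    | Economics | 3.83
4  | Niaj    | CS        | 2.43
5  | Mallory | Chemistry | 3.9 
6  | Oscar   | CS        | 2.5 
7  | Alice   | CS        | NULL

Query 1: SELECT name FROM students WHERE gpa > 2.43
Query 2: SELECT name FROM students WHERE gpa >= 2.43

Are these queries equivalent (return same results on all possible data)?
No, not equivalent

Query 1 returns: [('Ivan',), ('Peggy',), ('Dave',), ('Mallory',), ('Oscar',)]
Query 2 returns: [('Ivan',), ('Peggy',), ('Dave',), ('Niaj',), ('Mallory',), ('Oscar',)]

Reason: > vs >= gives different results when gpa = 2.43 exists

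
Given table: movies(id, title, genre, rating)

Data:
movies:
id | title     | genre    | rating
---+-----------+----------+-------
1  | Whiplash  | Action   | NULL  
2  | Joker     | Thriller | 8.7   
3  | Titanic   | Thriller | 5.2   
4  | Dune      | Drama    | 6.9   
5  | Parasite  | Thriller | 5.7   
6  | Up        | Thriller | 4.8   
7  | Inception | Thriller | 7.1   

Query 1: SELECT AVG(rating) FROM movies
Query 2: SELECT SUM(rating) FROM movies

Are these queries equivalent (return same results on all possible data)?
No, not equivalent

Query 1 returns: [(6.3999999999999995,)]
Query 2 returns: [(38.4,)]

Reason: AVG vs SUM give different aggregate values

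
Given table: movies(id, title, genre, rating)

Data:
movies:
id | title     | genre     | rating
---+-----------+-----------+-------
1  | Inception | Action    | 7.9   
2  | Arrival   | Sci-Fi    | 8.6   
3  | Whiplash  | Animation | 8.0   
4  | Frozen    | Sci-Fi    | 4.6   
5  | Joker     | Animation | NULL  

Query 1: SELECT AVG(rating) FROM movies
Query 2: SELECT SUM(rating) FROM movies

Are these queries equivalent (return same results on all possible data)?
No, not equivalent

Query 1 returns: [(7.275,)]
Query 2 returns: [(29.1,)]

Reason: AVG vs SUM give different aggregate values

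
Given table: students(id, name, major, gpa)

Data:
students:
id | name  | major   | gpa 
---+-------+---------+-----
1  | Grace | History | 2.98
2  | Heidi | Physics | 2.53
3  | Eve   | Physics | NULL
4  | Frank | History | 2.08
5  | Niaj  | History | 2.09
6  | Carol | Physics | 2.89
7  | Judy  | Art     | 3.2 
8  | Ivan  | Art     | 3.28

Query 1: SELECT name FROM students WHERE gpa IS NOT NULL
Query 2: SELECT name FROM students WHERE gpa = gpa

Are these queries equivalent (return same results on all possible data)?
Yes, equivalent

Both queries return: [('Carol',), ('Frank',), ('Grace',), ('Heidi',), ('Ivan',), ('Judy',), ('Niaj',)]

Reason: IS NOT NULL vs self-equality (both exclude NULLs)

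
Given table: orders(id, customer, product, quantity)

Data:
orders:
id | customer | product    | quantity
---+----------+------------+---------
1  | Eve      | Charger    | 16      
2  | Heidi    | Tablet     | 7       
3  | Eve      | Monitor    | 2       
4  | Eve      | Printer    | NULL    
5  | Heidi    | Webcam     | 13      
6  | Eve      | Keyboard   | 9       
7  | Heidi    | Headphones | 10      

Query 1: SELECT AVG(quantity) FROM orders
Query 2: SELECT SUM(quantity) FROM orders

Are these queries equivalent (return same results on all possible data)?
No, not equivalent

Query 1 returns: [(9.5,)]
Query 2 returns: [(57,)]

Reason: AVG vs SUM give different aggregate values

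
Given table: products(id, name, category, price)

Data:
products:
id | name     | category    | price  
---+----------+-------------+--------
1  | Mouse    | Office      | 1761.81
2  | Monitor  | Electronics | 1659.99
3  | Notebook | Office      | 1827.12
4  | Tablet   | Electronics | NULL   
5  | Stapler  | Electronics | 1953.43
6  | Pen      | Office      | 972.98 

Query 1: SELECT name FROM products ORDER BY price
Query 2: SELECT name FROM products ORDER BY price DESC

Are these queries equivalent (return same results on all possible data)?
No, not equivalent

Query 1 returns: [('Tablet',), ('Pen',), ('Monitor',), ('Mouse',), ('Notebook',), ('Stapler',)]
Query 2 returns: [('Stapler',), ('Notebook',), ('Mouse',), ('Monitor',), ('Pen',), ('Tablet',)]

Reason: ASC vs DESC gives opposite ordering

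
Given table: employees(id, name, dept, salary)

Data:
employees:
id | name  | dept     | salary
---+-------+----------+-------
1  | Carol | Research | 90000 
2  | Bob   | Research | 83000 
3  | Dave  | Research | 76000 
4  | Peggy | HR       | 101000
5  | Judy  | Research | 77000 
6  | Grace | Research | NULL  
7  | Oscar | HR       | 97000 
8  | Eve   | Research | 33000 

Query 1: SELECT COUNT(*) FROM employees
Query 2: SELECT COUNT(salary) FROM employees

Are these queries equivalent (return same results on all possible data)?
No, not equivalent

Query 1 returns: [(8,)]
Query 2 returns: [(7,)]

Reason: COUNT(*) includes NULLs, COUNT(column) excludes them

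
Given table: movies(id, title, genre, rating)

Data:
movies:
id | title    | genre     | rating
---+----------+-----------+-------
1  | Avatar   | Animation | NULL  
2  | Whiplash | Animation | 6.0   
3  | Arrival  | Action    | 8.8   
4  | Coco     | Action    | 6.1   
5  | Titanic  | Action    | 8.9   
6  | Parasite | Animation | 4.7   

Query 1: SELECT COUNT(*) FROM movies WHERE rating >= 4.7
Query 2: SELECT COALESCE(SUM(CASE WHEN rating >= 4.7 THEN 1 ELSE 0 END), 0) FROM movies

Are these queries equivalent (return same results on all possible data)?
Yes, equivalent

Both queries return: [(5,)]

Reason: COUNT with WHERE vs conditional SUM (COALESCE handles empty-table NULL)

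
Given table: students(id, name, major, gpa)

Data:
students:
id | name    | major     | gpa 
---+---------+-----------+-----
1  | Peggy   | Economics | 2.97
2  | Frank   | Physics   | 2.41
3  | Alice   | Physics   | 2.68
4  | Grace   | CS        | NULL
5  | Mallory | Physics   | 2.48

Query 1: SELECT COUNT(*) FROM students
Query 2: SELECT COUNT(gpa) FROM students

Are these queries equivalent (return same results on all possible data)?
No, not equivalent

Query 1 returns: [(5,)]
Query 2 returns: [(4,)]

Reason: COUNT(*) includes NULLs, COUNT(column) excludes them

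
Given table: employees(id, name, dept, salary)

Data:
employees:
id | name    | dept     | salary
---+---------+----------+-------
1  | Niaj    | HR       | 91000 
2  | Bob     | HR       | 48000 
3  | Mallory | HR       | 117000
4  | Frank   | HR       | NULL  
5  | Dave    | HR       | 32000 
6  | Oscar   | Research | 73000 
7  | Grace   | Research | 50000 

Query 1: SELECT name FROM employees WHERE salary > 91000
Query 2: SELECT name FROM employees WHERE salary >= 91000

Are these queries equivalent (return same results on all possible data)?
No, not equivalent

Query 1 returns: [('Mallory',)]
Query 2 returns: [('Niaj',), ('Mallory',)]

Reason: > vs >= gives different results when salary = 91000 exists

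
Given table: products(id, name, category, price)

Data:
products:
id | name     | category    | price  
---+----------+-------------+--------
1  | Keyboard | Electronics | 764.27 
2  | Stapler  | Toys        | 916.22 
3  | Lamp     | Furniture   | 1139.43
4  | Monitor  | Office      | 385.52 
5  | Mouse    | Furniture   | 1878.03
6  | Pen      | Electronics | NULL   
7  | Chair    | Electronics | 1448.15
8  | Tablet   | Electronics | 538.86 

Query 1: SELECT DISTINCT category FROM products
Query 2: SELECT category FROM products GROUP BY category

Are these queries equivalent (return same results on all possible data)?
Yes, equivalent

Both queries return: [('Electronics',), ('Furniture',), ('Office',), ('Toys',)]

Reason: Both get unique categorys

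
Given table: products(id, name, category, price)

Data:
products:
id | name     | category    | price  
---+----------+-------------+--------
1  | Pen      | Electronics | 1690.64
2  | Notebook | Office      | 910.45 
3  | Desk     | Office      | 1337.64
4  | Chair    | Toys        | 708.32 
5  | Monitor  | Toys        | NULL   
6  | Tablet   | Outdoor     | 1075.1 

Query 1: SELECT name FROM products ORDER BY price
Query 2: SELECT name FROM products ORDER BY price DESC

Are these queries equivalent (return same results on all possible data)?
No, not equivalent

Query 1 returns: [('Monitor',), ('Chair',), ('Notebook',), ('Tablet',), ('Desk',), ('Pen',)]
Query 2 returns: [('Pen',), ('Desk',), ('Tablet',), ('Notebook',), ('Chair',), ('Monitor',)]

Reason: ASC vs DESC gives opposite ordering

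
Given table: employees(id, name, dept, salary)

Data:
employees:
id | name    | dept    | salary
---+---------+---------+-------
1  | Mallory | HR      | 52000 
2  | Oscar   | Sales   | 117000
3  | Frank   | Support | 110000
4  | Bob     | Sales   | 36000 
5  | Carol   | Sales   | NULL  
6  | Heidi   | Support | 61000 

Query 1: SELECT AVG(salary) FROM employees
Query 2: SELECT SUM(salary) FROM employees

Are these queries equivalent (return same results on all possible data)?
No, not equivalent

Query 1 returns: [(75200.0,)]
Query 2 returns: [(376000,)]

Reason: AVG vs SUM give different aggregate values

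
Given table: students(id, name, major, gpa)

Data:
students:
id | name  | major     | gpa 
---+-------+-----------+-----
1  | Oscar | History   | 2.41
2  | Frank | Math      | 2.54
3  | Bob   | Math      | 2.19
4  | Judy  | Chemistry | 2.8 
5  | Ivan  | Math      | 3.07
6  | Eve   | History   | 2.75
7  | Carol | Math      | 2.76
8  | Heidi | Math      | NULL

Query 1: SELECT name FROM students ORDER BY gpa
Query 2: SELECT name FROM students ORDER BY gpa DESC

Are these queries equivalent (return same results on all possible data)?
No, not equivalent

Query 1 returns: [('Heidi',), ('Bob',), ('Oscar',), ('Frank',), ('Eve',), ('Carol',), ('Judy',), ('Ivan',)]
Query 2 returns: [('Ivan',), ('Judy',), ('Carol',), ('Eve',), ('Frank',), ('Oscar',), ('Bob',), ('Heidi',)]

Reason: ASC vs DESC gives opposite ordering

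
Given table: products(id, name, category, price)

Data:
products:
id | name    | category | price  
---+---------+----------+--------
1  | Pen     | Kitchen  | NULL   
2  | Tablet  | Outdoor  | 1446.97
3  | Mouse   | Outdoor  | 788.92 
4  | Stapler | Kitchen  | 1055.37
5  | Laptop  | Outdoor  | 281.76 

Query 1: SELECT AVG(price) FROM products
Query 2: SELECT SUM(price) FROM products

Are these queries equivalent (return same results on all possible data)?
No, not equivalent

Query 1 returns: [(893.255,)]
Query 2 returns: [(3573.02,)]

Reason: AVG vs SUM give different aggregate values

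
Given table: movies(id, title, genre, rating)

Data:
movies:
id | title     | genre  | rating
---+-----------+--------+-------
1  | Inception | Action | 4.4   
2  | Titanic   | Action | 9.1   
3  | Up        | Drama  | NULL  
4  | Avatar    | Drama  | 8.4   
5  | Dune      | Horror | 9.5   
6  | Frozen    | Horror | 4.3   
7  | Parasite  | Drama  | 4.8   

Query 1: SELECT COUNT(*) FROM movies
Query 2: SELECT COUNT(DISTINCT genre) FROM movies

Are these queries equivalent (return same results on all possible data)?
No, not equivalent

Query 1 returns: [(7,)]
Query 2 returns: [(3,)]

Reason: COUNT(*) counts rows, COUNT(DISTINCT genre) counts unique genres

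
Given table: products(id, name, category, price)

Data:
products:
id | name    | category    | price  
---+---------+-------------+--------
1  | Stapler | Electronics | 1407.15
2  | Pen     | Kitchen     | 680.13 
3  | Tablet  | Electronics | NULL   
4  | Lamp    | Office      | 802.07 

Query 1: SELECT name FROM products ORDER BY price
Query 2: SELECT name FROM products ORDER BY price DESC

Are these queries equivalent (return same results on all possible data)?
No, not equivalent

Query 1 returns: [('Tablet',), ('Pen',), ('Lamp',), ('Stapler',)]
Query 2 returns: [('Stapler',), ('Lamp',), ('Pen',), ('Tablet',)]

Reason: ASC vs DESC gives opposite ordering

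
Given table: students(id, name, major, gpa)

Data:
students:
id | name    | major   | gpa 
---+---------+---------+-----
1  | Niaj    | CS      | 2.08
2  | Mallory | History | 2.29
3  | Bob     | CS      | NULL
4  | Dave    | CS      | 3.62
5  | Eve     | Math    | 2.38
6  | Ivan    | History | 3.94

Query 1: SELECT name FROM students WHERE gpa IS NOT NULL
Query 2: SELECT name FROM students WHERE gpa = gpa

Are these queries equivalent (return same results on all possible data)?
Yes, equivalent

Both queries return: [('Dave',), ('Eve',), ('Ivan',), ('Mallory',), ('Niaj',)]

Reason: IS NOT NULL vs self-equality (both exclude NULLs)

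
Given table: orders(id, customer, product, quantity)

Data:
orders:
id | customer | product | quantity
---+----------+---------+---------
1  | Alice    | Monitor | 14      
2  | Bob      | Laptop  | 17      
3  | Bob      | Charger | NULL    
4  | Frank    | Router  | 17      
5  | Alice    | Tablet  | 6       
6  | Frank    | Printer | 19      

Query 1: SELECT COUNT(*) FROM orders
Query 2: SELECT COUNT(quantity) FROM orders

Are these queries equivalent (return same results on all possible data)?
No, not equivalent

Query 1 returns: [(6,)]
Query 2 returns: [(5,)]

Reason: COUNT(*) includes NULLs, COUNT(column) excludes them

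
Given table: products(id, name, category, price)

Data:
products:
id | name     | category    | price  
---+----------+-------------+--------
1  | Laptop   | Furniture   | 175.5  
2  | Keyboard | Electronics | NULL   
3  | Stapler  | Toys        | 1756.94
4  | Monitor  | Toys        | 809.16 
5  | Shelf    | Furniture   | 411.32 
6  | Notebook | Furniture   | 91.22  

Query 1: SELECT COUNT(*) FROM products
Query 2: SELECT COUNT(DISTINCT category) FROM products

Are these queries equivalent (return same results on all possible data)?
No, not equivalent

Query 1 returns: [(6,)]
Query 2 returns: [(3,)]

Reason: COUNT(*) counts rows, COUNT(DISTINCT category) counts unique categorys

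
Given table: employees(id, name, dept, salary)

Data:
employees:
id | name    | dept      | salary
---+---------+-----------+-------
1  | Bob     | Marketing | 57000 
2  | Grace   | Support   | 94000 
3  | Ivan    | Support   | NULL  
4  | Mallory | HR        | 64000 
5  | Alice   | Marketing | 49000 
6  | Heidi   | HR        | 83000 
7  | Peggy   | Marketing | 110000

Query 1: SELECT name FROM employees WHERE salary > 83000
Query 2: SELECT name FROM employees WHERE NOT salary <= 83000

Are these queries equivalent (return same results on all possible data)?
Yes, equivalent

Both queries return: [('Grace',), ('Peggy',)]

Reason: Both filter salary > 83000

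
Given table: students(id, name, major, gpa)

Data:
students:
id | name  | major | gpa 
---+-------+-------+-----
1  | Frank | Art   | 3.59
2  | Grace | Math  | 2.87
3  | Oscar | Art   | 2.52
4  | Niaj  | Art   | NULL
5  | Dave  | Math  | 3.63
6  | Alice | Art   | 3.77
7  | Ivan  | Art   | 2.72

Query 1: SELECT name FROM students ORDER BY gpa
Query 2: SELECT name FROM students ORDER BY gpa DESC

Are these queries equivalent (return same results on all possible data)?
No, not equivalent

Query 1 returns: [('Niaj',), ('Oscar',), ('Ivan',), ('Grace',), ('Frank',), ('Dave',), ('Alice',)]
Query 2 returns: [('Alice',), ('Dave',), ('Frank',), ('Grace',), ('Ivan',), ('Oscar',), ('Niaj',)]

Reason: ASC vs DESC gives opposite ordering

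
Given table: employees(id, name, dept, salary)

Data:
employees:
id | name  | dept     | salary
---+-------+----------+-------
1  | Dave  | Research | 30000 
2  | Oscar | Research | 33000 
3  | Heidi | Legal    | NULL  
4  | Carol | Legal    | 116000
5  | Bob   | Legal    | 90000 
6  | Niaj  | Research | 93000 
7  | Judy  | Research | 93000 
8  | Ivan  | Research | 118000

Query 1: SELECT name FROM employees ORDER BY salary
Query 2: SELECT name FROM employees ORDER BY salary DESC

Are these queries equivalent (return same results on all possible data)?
No, not equivalent

Query 1 returns: [('Heidi',), ('Dave',), ('Oscar',), ('Bob',), ('Niaj',), ('Judy',), ('Carol',), ('Ivan',)]
Query 2 returns: [('Ivan',), ('Carol',), ('Niaj',), ('Judy',), ('Bob',), ('Oscar',), ('Dave',), ('Heidi',)]

Reason: ASC vs DESC gives opposite ordering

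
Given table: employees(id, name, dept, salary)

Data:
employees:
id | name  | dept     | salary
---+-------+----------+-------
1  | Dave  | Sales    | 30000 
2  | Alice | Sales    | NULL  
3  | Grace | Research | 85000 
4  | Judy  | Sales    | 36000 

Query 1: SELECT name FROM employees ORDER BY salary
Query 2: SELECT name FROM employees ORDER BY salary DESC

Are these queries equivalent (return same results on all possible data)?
No, not equivalent

Query 1 returns: [('Alice',), ('Dave',), ('Judy',), ('Grace',)]
Query 2 returns: [('Grace',), ('Judy',), ('Dave',), ('Alice',)]

Reason: ASC vs DESC gives opposite ordering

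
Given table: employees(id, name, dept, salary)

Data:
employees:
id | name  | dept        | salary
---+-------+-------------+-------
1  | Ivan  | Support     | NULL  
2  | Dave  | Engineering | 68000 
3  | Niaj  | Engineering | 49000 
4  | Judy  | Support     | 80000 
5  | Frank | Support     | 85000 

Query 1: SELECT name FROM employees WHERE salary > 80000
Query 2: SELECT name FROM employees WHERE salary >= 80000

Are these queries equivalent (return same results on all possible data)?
No, not equivalent

Query 1 returns: [('Frank',)]
Query 2 returns: [('Judy',), ('Frank',)]

Reason: > vs >= gives different results when salary = 80000 exists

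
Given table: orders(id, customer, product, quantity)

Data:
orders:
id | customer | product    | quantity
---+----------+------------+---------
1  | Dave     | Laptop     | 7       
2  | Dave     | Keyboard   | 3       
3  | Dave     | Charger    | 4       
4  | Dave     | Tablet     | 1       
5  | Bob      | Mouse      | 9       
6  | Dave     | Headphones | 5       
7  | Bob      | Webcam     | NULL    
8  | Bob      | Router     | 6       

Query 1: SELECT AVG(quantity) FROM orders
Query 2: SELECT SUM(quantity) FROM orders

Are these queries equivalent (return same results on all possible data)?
No, not equivalent

Query 1 returns: [(5.0,)]
Query 2 returns: [(35,)]

Reason: AVG vs SUM give different aggregate values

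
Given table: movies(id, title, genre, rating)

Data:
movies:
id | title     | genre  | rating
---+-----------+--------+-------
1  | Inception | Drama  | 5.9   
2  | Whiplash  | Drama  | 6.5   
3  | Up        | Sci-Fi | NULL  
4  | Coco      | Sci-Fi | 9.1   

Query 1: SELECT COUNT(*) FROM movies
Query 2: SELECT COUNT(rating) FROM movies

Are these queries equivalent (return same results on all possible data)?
No, not equivalent

Query 1 returns: [(4,)]
Query 2 returns: [(3,)]

Reason: COUNT(*) includes NULLs, COUNT(column) excludes them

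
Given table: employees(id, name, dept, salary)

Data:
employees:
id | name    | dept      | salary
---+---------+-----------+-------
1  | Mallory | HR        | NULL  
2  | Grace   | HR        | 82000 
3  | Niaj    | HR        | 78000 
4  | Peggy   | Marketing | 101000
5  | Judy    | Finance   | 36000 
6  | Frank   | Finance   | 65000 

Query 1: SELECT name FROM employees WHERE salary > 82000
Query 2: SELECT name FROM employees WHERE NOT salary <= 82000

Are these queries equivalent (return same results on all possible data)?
Yes, equivalent

Both queries return: [('Peggy',)]

Reason: Both filter salary > 82000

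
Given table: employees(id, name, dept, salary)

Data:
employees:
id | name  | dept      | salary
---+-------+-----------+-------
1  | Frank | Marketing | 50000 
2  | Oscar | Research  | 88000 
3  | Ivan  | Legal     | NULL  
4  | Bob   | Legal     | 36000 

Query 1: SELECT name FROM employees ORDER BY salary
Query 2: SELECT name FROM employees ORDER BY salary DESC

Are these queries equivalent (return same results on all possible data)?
No, not equivalent

Query 1 returns: [('Ivan',), ('Bob',), ('Frank',), ('Oscar',)]
Query 2 returns: [('Oscar',), ('Frank',), ('Bob',), ('Ivan',)]

Reason: ASC vs DESC gives opposite ordering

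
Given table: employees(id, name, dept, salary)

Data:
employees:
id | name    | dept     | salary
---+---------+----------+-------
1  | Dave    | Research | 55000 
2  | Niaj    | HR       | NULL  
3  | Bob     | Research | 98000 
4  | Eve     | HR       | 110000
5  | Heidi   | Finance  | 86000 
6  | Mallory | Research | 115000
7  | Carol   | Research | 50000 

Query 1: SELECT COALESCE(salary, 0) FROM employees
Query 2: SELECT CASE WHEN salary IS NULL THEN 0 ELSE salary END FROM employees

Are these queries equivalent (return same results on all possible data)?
Yes, equivalent

Both queries return: [(0,), (50000,), (55000,), (86000,), (98000,), (110000,), (115000,)]

Reason: COALESCE vs CASE for NULL handling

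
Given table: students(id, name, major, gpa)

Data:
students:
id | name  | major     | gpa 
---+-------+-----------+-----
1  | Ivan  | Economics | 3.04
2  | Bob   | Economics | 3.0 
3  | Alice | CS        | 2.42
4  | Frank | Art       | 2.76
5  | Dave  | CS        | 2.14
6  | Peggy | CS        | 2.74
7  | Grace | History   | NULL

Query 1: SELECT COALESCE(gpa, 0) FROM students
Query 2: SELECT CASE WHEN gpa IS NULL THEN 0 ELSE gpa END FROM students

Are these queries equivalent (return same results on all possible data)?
Yes, equivalent

Both queries return: [(0,), (2.14,), (2.42,), (2.74,), (2.76,), (3.0,), (3.04,)]

Reason: COALESCE vs CASE for NULL handling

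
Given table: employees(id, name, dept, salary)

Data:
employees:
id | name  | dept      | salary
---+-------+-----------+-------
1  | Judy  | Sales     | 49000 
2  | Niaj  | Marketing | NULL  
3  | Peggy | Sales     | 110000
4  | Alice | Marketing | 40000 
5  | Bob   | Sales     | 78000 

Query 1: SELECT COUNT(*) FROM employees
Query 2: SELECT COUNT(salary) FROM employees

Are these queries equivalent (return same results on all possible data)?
No, not equivalent

Query 1 returns: [(5,)]
Query 2 returns: [(4,)]

Reason: COUNT(*) includes NULLs, COUNT(column) excludes them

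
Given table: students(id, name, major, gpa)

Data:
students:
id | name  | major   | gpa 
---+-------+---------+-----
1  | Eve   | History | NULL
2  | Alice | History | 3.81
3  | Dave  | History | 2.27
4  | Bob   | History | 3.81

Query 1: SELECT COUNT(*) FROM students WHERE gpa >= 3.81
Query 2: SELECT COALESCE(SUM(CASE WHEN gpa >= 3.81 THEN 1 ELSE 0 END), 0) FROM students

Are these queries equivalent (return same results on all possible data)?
Yes, equivalent

Both queries return: [(2,)]

Reason: COUNT with WHERE vs conditional SUM (COALESCE handles empty-table NULL)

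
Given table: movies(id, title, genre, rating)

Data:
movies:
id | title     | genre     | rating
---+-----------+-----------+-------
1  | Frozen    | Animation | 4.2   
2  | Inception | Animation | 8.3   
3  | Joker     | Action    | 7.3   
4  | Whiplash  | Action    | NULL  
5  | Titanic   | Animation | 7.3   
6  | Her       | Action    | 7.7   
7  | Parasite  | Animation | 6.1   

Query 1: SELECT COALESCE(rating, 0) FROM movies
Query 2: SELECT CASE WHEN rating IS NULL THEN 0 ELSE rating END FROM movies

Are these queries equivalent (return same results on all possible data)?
Yes, equivalent

Both queries return: [(0,), (4.2,), (6.1,), (7.3,), (7.3,), (7.7,), (8.3,)]

Reason: COALESCE vs CASE for NULL handling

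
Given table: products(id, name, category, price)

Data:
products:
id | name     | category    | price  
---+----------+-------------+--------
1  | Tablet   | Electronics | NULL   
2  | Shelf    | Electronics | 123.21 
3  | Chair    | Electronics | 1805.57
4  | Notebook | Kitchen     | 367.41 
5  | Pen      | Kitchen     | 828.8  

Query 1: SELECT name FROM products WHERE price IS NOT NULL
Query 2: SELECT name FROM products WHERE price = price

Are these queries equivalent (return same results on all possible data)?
Yes, equivalent

Both queries return: [('Chair',), ('Notebook',), ('Pen',), ('Shelf',)]

Reason: IS NOT NULL vs self-equality (both exclude NULLs)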